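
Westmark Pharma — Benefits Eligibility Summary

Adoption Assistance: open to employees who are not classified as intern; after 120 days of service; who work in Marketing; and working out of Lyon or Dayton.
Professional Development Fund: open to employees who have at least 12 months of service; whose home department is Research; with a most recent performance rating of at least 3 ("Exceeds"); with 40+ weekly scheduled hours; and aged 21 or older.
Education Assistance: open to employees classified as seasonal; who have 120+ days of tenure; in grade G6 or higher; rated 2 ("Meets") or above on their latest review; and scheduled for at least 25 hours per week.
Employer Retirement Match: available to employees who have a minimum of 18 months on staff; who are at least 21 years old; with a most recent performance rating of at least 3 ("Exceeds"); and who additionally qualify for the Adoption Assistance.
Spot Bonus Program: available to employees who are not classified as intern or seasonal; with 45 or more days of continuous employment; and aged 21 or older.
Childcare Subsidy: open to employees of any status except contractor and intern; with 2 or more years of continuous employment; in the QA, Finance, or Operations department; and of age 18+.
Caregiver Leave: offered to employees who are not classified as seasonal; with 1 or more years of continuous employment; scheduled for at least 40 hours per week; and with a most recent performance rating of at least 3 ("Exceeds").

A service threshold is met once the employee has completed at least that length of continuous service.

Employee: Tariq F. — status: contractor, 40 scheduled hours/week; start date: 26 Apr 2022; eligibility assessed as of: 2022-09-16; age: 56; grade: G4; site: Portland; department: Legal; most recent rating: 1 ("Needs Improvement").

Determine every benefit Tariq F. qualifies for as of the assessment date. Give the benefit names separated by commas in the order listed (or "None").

Spot Bonus Program

Service from 26 Apr 2022 to 2022-09-16: 143 days.
Adoption Assistance — status contractor ✓ (not excluded); service 143 days ≥ 120 days ✓; dept Legal ✗ → not eligible.
Professional Development Fund — service 143 days < 12 months (≈360 days) ✗ → not eligible.
Education Assistance — status contractor ✗ (requires seasonal) → not eligible.
Employer Retirement Match — service 143 days < 18 months (≈540 days) ✗ → not eligible.
Spot Bonus Program — status contractor ✓ (not excluded); service 143 days ≥ 45 days ✓; age 56 ≥ 21 ✓ → eligible.
Childcare Subsidy — status contractor ✗ (excluded) → not eligible.
Caregiver Leave — status contractor ✓ (not excluded); service 143 days < 1 year (≈365 days) ✗ → not eligible.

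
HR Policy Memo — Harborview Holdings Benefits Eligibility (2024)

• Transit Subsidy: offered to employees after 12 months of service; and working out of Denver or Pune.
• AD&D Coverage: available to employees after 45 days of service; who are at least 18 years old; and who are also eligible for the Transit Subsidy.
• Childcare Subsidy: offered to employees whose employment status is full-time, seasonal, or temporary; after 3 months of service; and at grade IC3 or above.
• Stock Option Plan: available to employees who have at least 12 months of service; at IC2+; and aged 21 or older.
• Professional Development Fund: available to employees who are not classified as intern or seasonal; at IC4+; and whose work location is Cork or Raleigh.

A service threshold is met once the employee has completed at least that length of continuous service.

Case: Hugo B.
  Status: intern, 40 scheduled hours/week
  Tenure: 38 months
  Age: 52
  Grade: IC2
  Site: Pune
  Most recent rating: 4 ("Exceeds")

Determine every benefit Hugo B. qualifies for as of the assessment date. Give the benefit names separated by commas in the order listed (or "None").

Transit Subsidy — service 38 months ≥ 12 months ✓; site Pune ✓ → eligible.
AD&D Coverage — service 38 months ≥ 45 days ✓; age 52 ≥ 18 ✓; eligible for Transit Subsidy ✓ → eligible.
Childcare Subsidy — status intern ✗ (requires full-time, seasonal, or temporary) → not eligible.
Stock Option Plan — service 38 months ≥ 12 months ✓; grade IC2 ≥ IC2 ✓; age 52 ≥ 21 ✓ → eligible.
Professional Development Fund — status intern ✗ (excluded) → not eligible.

Transit Subsidy, AD&D Coverage, Stock Option Plan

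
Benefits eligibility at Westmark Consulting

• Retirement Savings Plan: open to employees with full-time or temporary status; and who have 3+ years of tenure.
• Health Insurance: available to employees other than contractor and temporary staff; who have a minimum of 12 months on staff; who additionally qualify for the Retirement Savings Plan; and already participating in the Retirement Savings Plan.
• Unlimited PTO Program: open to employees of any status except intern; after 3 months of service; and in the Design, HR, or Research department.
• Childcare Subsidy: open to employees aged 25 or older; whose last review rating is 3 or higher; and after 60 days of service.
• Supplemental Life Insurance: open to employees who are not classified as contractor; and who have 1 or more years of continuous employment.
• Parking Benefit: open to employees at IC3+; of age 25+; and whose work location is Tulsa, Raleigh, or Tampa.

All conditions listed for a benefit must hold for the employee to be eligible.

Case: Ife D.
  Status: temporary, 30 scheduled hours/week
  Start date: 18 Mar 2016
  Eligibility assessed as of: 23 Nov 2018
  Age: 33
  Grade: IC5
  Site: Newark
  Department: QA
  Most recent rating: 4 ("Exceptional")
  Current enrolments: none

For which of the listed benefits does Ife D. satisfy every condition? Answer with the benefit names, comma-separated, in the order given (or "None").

Childcare Subsidy, Supplemental Life Insurance

Service from 18 Mar 2016 to 23 Nov 2018: 980 days.
Retirement Savings Plan — status temporary ✓; service 980 days < 3 years (≈1095 days) ✗ → not eligible.
Health Insurance — status temporary ✗ (excluded) → not eligible.
Unlimited PTO Program — status temporary ✓ (not excluded); service 980 days ≥ 3 months (≈90 days) ✓; dept QA ✗ → not eligible.
Childcare Subsidy — age 33 ≥ 25 ✓; rating 4 ≥ 3 ✓; service 980 days ≥ 60 days ✓ → eligible.
Supplemental Life Insurance — status temporary ✓ (not excluded); service 980 days ≥ 1 year (≈365 days) ✓ → eligible.
Parking Benefit — grade IC5 ≥ IC3 ✓; age 33 ≥ 25 ✓; site Newark ✗ (not Tulsa, Raleigh, or Tampa) → not eligible.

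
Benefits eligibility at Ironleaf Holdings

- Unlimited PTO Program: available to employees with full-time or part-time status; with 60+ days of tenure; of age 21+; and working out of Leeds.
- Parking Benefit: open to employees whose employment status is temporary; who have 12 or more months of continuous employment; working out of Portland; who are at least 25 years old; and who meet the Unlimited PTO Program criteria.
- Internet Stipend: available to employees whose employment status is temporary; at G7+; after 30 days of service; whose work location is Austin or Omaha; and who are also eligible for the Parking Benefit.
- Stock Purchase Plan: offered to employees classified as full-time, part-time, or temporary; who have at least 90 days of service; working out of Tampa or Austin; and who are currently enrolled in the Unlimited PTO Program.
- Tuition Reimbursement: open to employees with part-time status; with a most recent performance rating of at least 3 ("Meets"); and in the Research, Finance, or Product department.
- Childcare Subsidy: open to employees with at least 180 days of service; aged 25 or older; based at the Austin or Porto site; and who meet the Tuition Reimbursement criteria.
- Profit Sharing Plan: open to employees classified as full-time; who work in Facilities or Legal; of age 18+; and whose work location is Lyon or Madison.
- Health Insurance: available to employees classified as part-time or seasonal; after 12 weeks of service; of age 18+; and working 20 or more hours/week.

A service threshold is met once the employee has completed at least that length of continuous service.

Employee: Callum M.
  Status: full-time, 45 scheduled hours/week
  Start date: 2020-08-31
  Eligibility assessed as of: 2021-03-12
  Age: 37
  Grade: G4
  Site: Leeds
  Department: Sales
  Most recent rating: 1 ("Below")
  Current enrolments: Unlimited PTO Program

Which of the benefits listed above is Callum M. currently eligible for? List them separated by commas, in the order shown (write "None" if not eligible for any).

Unlimited PTO Program

Service from 2020-08-31 to 2021-03-12: 193 days.
Unlimited PTO Program — status full-time ✓; service 193 days ≥ 60 days ✓; age 37 ≥ 21 ✓; site Leeds ✓ → eligible.
Parking Benefit — status full-time ✗ (requires temporary) → not eligible.
Internet Stipend — status full-time ✗ (requires temporary) → not eligible.
Stock Purchase Plan — status full-time ✓; service 193 days ≥ 90 days ✓; site Leeds ✗ (not Tampa or Austin) → not eligible.
Tuition Reimbursement — status full-time ✗ (requires part-time) → not eligible.
Childcare Subsidy — service 193 days ≥ 180 days ✓; age 37 ≥ 25 ✓; site Leeds ✗ (not Austin or Porto) → not eligible.
Profit Sharing Plan — status full-time ✓; dept Sales ✗ → not eligible.
Health Insurance — status full-time ✗ (requires part-time or seasonal) → not eligible.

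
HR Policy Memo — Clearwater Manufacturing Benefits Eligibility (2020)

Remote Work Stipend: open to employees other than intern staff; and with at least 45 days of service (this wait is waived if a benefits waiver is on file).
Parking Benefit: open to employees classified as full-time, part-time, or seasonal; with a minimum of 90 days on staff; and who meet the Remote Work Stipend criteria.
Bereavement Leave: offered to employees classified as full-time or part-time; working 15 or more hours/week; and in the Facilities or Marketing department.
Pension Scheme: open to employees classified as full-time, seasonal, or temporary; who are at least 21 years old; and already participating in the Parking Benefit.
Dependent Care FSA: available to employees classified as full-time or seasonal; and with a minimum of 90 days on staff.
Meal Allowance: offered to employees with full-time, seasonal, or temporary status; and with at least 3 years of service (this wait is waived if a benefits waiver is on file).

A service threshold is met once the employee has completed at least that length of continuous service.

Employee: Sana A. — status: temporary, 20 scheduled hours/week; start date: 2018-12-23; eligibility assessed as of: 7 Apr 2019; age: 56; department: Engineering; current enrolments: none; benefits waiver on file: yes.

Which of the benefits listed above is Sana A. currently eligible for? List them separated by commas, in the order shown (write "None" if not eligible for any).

Service from 2018-12-23 to 7 Apr 2019: 105 days.
Remote Work Stipend — status temporary ✓ (not excluded); benefits waiver on file ✓ → eligible.
Parking Benefit — status temporary ✗ (requires full-time, part-time, or seasonal) → not eligible.
Bereavement Leave — status temporary ✗ (requires full-time or part-time) → not eligible.
Pension Scheme — status temporary ✓; age 56 ≥ 21 ✓; not enrolled in Parking Benefit ✗ → not eligible.
Dependent Care FSA — status temporary ✗ (requires full-time or seasonal) → not eligible.
Meal Allowance — status temporary ✓; benefits waiver on file ✓ → eligible.

Remote Work Stipend, Meal Allowance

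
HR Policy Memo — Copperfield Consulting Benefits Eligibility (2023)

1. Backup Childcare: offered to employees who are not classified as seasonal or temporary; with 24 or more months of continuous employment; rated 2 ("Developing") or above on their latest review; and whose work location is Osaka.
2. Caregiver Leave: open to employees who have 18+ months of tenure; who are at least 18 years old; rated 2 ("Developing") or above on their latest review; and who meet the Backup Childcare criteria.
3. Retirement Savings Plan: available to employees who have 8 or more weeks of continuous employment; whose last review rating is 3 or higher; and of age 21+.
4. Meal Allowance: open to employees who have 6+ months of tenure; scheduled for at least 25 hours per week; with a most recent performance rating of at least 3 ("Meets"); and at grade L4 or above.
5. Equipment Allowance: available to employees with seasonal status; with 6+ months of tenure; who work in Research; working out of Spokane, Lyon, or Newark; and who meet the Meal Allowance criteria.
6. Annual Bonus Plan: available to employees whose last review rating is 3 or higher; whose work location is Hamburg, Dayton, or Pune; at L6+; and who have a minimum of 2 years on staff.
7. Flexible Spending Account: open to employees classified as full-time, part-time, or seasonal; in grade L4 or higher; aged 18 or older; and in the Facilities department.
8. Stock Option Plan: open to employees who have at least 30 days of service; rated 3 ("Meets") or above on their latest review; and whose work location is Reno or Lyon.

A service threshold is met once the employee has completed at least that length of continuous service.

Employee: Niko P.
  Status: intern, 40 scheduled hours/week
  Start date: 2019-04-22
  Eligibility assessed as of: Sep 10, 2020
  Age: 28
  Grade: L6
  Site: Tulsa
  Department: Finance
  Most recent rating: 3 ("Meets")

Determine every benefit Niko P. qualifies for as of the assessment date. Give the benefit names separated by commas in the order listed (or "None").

Retirement Savings Plan, Meal Allowance

Service from 2019-04-22 to Sep 10, 2020: 507 days.
Backup Childcare — status intern ✓ (not excluded); service 507 days < 24 months (≈720 days) ✗ → not eligible.
Caregiver Leave — service 507 days < 18 months (≈540 days) ✗ → not eligible.
Retirement Savings Plan — service 507 days ≥ 8 weeks (≈56 days) ✓; rating 3 ≥ 3 ✓; age 28 ≥ 21 ✓ → eligible.
Meal Allowance — service 507 days ≥ 6 months (≈180 days) ✓; 40 hrs/wk ≥ 25 ✓; rating 3 ≥ 3 ✓; grade L6 ≥ L4 ✓ → eligible.
Equipment Allowance — status intern ✗ (requires seasonal) → not eligible.
Annual Bonus Plan — rating 3 ≥ 3 ✓; site Tulsa ✗ (not Hamburg, Dayton, or Pune) → not eligible.
Flexible Spending Account — status intern ✗ (requires full-time, part-time, or seasonal) → not eligible.
Stock Option Plan — service 507 days ≥ 30 days ✓; rating 3 ≥ 3 ✓; site Tulsa ✗ (not Reno or Lyon) → not eligible.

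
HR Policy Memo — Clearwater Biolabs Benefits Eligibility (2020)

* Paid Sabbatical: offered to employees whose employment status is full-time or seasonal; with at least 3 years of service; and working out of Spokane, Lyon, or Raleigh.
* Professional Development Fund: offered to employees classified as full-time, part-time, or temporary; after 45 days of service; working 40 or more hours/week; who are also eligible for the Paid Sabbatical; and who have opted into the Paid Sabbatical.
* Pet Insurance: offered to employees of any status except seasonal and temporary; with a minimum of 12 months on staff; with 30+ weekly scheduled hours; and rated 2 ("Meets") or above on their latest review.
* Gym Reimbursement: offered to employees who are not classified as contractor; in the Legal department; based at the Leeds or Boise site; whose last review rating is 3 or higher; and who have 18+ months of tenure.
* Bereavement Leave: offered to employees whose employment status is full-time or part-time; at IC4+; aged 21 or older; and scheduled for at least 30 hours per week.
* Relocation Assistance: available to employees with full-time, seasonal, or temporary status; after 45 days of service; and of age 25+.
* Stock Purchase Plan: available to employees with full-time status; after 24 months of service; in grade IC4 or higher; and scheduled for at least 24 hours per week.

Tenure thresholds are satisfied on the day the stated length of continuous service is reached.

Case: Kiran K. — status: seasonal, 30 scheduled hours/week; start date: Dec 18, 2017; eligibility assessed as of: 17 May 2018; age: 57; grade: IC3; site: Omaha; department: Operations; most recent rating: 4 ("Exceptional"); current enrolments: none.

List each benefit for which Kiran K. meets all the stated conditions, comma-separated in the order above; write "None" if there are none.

Relocation Assistance

Service from Dec 18, 2017 to 17 May 2018: 150 days.
Paid Sabbatical — status seasonal ✓; service 150 days < 3 years (≈1095 days) ✗ → not eligible.
Professional Development Fund — status seasonal ✗ (requires full-time, part-time, or temporary) → not eligible.
Pet Insurance — status seasonal ✗ (excluded) → not eligible.
Gym Reimbursement — status seasonal ✓ (not excluded); dept Operations ✗ → not eligible.
Bereavement Leave — status seasonal ✗ (requires full-time or part-time) → not eligible.
Relocation Assistance — status seasonal ✓; service 150 days ≥ 45 days ✓; age 57 ≥ 25 ✓ → eligible.
Stock Purchase Plan — status seasonal ✗ (requires full-time) → not eligible.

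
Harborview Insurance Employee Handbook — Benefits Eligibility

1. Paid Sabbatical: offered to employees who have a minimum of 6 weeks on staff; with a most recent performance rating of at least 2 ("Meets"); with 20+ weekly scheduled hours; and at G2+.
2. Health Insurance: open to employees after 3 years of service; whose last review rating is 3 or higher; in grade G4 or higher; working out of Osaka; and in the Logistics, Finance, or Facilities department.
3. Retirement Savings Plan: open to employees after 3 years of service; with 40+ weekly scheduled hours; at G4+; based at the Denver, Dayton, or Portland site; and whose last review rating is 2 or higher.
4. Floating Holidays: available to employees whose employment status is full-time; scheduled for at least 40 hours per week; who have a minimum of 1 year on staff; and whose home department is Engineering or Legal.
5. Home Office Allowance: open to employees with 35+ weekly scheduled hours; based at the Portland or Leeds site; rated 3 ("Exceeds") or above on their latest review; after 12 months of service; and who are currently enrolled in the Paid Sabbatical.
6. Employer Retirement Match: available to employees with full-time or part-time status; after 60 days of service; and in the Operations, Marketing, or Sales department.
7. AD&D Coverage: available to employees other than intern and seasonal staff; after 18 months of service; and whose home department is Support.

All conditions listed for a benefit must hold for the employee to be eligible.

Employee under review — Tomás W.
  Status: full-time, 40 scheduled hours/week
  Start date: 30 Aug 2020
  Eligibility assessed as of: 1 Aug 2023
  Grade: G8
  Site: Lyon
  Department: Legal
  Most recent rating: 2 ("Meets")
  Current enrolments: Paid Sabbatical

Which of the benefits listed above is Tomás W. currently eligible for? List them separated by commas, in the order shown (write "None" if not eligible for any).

Paid Sabbatical, Floating Holidays

Service from 30 Aug 2020 to 1 Aug 2023: 1066 days.
Paid Sabbatical — service 1066 days ≥ 6 weeks (≈42 days) ✓; rating 2 ≥ 2 ✓; 40 hrs/wk ≥ 20 ✓; grade G8 ≥ G2 ✓ → eligible.
Health Insurance — service 1066 days < 3 years (≈1095 days) ✗ → not eligible.
Retirement Savings Plan — service 1066 days < 3 years (≈1095 days) ✗ → not eligible.
Floating Holidays — status full-time ✓; 40 hrs/wk ≥ 40 ✓; service 1066 days ≥ 1 year (≈365 days) ✓; dept Legal ✓ → eligible.
Home Office Allowance — 40 hrs/wk ≥ 35 ✓; site Lyon ✗ (not Portland or Leeds) → not eligible.
Employer Retirement Match — status full-time ✓; service 1066 days ≥ 60 days ✓; dept Legal ✗ → not eligible.
AD&D Coverage — status full-time ✓ (not excluded); service 1066 days ≥ 18 months (≈540 days) ✓; dept Legal ✗ → not eligible.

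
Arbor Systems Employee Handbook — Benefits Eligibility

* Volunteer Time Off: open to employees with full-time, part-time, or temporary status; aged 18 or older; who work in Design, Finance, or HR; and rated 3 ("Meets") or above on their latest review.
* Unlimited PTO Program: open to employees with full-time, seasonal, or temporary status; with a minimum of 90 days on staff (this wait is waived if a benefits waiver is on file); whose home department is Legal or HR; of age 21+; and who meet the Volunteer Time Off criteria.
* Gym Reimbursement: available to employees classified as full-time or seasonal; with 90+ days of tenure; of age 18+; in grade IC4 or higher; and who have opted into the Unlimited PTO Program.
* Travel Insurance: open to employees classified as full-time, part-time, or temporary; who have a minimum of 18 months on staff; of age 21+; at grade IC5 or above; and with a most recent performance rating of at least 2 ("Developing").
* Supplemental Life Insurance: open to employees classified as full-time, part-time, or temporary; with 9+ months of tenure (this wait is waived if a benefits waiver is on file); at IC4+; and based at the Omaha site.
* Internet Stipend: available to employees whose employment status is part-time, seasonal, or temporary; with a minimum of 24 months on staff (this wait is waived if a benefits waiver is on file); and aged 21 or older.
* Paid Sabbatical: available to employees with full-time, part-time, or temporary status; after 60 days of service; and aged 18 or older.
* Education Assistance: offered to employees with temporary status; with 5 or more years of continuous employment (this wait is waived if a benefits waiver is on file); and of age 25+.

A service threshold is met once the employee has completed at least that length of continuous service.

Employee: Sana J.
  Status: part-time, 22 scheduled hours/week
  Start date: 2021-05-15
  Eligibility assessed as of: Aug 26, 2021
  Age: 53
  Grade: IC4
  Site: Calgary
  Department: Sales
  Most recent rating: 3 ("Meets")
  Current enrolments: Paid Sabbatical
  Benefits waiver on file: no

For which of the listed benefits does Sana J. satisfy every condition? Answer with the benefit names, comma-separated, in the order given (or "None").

Service from 2021-05-15 to Aug 26, 2021: 103 days.
Volunteer Time Off — status part-time ✓; age 53 ≥ 18 ✓; dept Sales ✗ → not eligible.
Unlimited PTO Program — status part-time ✗ (requires full-time, seasonal, or temporary) → not eligible.
Gym Reimbursement — status part-time ✗ (requires full-time or seasonal) → not eligible.
Travel Insurance — status part-time ✓; service 103 days < 18 months (≈540 days) ✗ → not eligible.
Supplemental Life Insurance — status part-time ✓; no waiver, service 103 days < 9 months (≈270 days) ✗ → not eligible.
Internet Stipend — status part-time ✓; no waiver, service 103 days < 24 months (≈720 days) ✗ → not eligible.
Paid Sabbatical — status part-time ✓; service 103 days ≥ 60 days ✓; age 53 ≥ 18 ✓ → eligible.
Education Assistance — status part-time ✗ (requires temporary) → not eligible.

Paid Sabbatical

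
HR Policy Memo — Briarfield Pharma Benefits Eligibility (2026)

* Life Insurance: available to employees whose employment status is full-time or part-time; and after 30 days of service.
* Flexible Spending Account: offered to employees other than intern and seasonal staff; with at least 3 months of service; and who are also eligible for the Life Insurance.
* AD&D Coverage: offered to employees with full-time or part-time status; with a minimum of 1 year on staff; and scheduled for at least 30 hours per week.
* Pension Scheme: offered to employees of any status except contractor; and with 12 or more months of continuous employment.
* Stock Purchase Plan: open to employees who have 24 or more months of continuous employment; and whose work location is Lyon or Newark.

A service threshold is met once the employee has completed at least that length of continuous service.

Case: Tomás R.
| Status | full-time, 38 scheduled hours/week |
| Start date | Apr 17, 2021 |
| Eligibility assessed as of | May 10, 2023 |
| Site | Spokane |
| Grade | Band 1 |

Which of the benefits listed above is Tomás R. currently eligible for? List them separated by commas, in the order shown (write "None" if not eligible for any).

Service from Apr 17, 2021 to May 10, 2023: 753 days.
Life Insurance — status full-time ✓; service 753 days ≥ 30 days ✓ → eligible.
Flexible Spending Account — status full-time ✓ (not excluded); service 753 days ≥ 3 months (≈90 days) ✓; eligible for Life Insurance ✓ → eligible.
AD&D Coverage — status full-time ✓; service 753 days ≥ 1 year (≈365 days) ✓; 38 hrs/wk ≥ 30 ✓ → eligible.
Pension Scheme — status full-time ✓ (not excluded); service 753 days ≥ 12 months (≈360 days) ✓ → eligible.
Stock Purchase Plan — service 753 days ≥ 24 months (≈720 days) ✓; site Spokane ✗ (not Lyon or Newark) → not eligible.

Life Insurance, Flexible Spending Account, AD&D Coverage, Pension Scheme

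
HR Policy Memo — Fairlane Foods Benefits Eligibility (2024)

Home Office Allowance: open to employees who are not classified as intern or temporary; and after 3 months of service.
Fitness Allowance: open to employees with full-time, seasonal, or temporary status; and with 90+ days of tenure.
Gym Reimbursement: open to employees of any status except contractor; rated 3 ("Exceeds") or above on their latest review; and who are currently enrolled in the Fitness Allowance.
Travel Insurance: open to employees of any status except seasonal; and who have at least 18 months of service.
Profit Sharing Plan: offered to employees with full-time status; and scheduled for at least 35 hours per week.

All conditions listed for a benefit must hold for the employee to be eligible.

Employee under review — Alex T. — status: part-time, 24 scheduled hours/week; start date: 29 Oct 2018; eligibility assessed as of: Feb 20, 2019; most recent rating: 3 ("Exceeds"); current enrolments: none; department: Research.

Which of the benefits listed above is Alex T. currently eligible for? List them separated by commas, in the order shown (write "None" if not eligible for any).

Service from 29 Oct 2018 to Feb 20, 2019: 114 days.
Home Office Allowance — status part-time ✓ (not excluded); service 114 days ≥ 3 months (≈90 days) ✓ → eligible.
Fitness Allowance — status part-time ✗ (requires full-time, seasonal, or temporary) → not eligible.
Gym Reimbursement — status part-time ✓ (not excluded); rating 3 ≥ 3 ✓; not enrolled in Fitness Allowance ✗ → not eligible.
Travel Insurance — status part-time ✓ (not excluded); service 114 days < 18 months (≈540 days) ✗ → not eligible.
Profit Sharing Plan — status part-time ✗ (requires full-time) → not eligible.

Home Office Allowance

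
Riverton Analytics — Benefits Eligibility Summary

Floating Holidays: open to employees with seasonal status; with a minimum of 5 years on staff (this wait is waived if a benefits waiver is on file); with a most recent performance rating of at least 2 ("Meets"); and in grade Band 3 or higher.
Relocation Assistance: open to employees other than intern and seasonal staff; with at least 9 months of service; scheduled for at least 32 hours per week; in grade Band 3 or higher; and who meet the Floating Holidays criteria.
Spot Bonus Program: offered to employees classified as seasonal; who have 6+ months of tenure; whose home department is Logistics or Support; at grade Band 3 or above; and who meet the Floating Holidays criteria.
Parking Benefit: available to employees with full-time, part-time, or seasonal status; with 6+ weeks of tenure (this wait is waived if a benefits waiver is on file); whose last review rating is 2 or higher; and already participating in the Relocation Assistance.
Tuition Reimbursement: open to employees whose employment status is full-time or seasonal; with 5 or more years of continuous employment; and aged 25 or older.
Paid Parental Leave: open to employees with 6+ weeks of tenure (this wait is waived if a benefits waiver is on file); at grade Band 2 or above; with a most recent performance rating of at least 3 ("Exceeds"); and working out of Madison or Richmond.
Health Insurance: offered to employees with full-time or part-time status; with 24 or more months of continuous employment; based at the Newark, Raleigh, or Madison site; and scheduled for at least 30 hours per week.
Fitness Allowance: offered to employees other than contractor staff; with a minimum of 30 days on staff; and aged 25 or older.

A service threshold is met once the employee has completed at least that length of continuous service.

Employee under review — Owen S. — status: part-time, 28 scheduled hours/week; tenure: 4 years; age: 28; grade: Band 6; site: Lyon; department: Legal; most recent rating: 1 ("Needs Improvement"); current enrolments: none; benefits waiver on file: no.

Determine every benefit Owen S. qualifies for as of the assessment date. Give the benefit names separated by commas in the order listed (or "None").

Fitness Allowance

Floating Holidays — status part-time ✗ (requires seasonal) → not eligible.
Relocation Assistance — status part-time ✓ (not excluded); service 4 years ≥ 9 months (≈270 days) ✓; 28 hrs/wk < 32 ✗ → not eligible.
Spot Bonus Program — status part-time ✗ (requires seasonal) → not eligible.
Parking Benefit — status part-time ✓; no waiver, service 4 years ≥ 6 weeks (≈42 days) ✓; rating 1 < 2 ✗ → not eligible.
Tuition Reimbursement — status part-time ✗ (requires full-time or seasonal) → not eligible.
Paid Parental Leave — no waiver, service 4 years ≥ 6 weeks (≈42 days) ✓; grade Band 6 ≥ Band 2 ✓; rating 1 < 3 ✗ → not eligible.
Health Insurance — status part-time ✓; service 4 years ≥ 24 months (≈720 days) ✓; site Lyon ✗ (not Newark, Raleigh, or Madison) → not eligible.
Fitness Allowance — status part-time ✓ (not excluded); service 4 years ≥ 30 days ✓; age 28 ≥ 25 ✓ → eligible.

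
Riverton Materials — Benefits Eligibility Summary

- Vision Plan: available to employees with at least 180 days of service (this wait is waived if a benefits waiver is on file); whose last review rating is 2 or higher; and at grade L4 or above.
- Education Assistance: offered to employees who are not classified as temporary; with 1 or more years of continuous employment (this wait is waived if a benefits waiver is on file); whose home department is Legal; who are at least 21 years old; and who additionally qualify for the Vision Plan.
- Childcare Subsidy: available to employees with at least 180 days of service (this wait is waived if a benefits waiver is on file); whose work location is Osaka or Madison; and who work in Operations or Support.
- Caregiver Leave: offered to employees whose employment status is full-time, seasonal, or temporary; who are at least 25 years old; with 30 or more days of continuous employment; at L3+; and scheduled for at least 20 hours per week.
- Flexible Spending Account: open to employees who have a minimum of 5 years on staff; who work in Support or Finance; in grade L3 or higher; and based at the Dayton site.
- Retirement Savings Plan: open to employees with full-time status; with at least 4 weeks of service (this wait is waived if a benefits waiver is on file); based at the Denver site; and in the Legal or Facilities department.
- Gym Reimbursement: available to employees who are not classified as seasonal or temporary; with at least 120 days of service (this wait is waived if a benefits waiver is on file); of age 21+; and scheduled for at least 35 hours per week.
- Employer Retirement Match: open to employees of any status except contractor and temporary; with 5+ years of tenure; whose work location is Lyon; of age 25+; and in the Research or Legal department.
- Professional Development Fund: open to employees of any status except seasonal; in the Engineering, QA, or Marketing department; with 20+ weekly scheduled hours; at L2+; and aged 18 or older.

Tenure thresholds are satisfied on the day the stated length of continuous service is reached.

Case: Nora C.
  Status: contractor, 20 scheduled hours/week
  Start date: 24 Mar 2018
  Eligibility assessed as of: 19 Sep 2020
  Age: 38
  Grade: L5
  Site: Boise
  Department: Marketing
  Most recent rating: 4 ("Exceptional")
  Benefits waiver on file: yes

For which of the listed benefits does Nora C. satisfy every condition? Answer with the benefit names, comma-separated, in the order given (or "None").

Vision Plan, Professional Development Fund

Service from 24 Mar 2018 to 19 Sep 2020: 910 days.
Vision Plan — benefits waiver on file ✓; rating 4 ≥ 2 ✓; grade L5 ≥ L4 ✓ → eligible.
Education Assistance — status contractor ✓ (not excluded); benefits waiver on file ✓; dept Marketing ✗ → not eligible.
Childcare Subsidy — benefits waiver on file ✓; site Boise ✗ (not Osaka or Madison) → not eligible.
Caregiver Leave — status contractor ✗ (requires full-time, seasonal, or temporary) → not eligible.
Flexible Spending Account — service 910 days < 5 years (≈1825 days) ✗ → not eligible.
Retirement Savings Plan — status contractor ✗ (requires full-time) → not eligible.
Gym Reimbursement — status contractor ✓ (not excluded); benefits waiver on file ✓; age 38 ≥ 21 ✓; 20 hrs/wk < 35 ✗ → not eligible.
Employer Retirement Match — status contractor ✗ (excluded) → not eligible.
Professional Development Fund — status contractor ✓ (not excluded); dept Marketing ✓; 20 hrs/wk ≥ 20 ✓; grade L5 ≥ L2 ✓; age 38 ≥ 18 ✓ → eligible.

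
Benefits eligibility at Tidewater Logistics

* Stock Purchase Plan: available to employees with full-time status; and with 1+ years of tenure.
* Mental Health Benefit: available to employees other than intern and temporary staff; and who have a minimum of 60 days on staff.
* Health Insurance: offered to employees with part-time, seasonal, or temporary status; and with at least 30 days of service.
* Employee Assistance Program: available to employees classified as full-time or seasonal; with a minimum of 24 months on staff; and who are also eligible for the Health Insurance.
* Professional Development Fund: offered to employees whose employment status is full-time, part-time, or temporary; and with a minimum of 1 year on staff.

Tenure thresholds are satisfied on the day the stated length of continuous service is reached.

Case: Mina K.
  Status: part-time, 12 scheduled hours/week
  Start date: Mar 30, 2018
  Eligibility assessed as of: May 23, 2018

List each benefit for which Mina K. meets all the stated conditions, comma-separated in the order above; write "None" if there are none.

Service from Mar 30, 2018 to May 23, 2018: 54 days.
Stock Purchase Plan — status part-time ✗ (requires full-time) → not eligible.
Mental Health Benefit — status part-time ✓ (not excluded); service 54 days < 60 days ✗ → not eligible.
Health Insurance — status part-time ✓; service 54 days ≥ 30 days ✓ → eligible.
Employee Assistance Program — status part-time ✗ (requires full-time or seasonal) → not eligible.
Professional Development Fund — status part-time ✓; service 54 days < 1 year (≈365 days) ✗ → not eligible.

Health Insurance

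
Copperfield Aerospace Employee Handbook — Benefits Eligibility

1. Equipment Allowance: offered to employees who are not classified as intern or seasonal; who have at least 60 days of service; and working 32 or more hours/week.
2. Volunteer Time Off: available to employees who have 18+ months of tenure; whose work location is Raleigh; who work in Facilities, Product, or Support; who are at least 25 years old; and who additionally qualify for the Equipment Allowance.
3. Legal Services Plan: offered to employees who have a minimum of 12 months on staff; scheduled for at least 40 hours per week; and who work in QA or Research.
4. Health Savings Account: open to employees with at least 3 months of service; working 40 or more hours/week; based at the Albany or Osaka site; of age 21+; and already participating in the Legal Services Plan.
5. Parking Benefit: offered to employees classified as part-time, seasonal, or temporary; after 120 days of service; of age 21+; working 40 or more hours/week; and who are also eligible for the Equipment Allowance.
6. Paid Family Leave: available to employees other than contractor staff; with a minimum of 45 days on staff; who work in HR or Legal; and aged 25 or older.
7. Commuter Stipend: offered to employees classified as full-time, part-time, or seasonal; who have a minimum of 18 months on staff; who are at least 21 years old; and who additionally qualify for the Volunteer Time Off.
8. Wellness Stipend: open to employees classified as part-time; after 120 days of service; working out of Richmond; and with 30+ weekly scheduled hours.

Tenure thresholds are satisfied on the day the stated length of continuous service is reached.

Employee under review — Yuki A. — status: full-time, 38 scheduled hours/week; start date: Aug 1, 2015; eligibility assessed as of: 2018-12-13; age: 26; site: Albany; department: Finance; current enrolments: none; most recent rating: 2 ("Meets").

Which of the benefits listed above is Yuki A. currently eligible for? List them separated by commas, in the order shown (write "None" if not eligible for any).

Service from Aug 1, 2015 to 2018-12-13: 1230 days.
Equipment Allowance — status full-time ✓ (not excluded); service 1230 days ≥ 60 days ✓; 38 hrs/wk ≥ 32 ✓ → eligible.
Volunteer Time Off — service 1230 days ≥ 18 months (≈540 days) ✓; site Albany ✗ (not Raleigh) → not eligible.
Legal Services Plan — service 1230 days ≥ 12 months (≈360 days) ✓; 38 hrs/wk < 40 ✗ → not eligible.
Health Savings Account — service 1230 days ≥ 3 months (≈90 days) ✓; 38 hrs/wk < 40 ✗ → not eligible.
Parking Benefit — status full-time ✗ (requires part-time, seasonal, or temporary) → not eligible.
Paid Family Leave — status full-time ✓ (not excluded); service 1230 days ≥ 45 days ✓; dept Finance ✗ → not eligible.
Commuter Stipend — status full-time ✓; service 1230 days ≥ 18 months (≈540 days) ✓; age 26 ≥ 21 ✓; not eligible for Volunteer Time Off ✗ → not eligible.
Wellness Stipend — status full-time ✗ (requires part-time) → not eligible.

Equipment Allowance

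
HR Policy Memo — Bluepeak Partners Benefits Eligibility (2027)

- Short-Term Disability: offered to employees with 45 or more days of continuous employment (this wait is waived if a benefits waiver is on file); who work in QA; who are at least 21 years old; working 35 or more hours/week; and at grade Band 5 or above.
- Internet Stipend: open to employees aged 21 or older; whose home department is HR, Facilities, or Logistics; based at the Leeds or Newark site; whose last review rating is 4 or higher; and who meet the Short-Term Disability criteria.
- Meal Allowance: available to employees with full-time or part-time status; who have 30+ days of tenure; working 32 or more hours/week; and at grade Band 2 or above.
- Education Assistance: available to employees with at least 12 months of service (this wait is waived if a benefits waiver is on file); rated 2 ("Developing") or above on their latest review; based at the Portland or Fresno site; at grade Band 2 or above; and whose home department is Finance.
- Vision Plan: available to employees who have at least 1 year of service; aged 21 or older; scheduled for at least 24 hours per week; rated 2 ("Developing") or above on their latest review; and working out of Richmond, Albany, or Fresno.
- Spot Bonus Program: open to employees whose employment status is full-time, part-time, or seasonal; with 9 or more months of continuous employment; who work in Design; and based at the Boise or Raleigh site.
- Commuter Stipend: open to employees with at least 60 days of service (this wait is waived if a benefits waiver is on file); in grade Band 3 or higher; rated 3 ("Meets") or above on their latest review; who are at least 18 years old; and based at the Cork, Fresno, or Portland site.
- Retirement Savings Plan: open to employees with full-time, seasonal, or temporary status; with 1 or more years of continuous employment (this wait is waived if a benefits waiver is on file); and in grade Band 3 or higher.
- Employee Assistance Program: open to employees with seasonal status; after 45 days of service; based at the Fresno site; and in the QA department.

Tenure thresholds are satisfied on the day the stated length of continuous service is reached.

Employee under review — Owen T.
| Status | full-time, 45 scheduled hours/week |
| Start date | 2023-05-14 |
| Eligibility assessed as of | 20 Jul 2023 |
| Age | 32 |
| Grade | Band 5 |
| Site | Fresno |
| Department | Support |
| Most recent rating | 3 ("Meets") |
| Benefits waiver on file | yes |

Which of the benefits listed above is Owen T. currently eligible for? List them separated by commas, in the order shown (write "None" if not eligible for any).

Meal Allowance, Commuter Stipend, Retirement Savings Plan

Service from 2023-05-14 to 20 Jul 2023: 67 days.
Short-Term Disability — benefits waiver on file ✓; dept Support ✗ → not eligible.
Internet Stipend — age 32 ≥ 21 ✓; dept Support ✗ → not eligible.
Meal Allowance — status full-time ✓; service 67 days ≥ 30 days ✓; 45 hrs/wk ≥ 32 ✓; grade Band 5 ≥ Band 2 ✓ → eligible.
Education Assistance — benefits waiver on file ✓; rating 3 ≥ 2 ✓; site Fresno ✓; grade Band 5 ≥ Band 2 ✓; dept Support ✗ → not eligible.
Vision Plan — service 67 days < 1 year (≈365 days) ✗ → not eligible.
Spot Bonus Program — status full-time ✓; service 67 days < 9 months (≈270 days) ✗ → not eligible.
Commuter Stipend — benefits waiver on file ✓; grade Band 5 ≥ Band 3 ✓; rating 3 ≥ 3 ✓; age 32 ≥ 18 ✓; site Fresno ✓ → eligible.
Retirement Savings Plan — status full-time ✓; benefits waiver on file ✓; grade Band 5 ≥ Band 3 ✓ → eligible.
Employee Assistance Program — status full-time ✗ (requires seasonal) → not eligible.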